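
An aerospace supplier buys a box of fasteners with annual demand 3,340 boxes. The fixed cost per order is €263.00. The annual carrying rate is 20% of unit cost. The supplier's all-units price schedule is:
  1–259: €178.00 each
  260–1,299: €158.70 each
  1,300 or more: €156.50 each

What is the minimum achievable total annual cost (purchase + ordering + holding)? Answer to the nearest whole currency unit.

Holding cost per unit per year at price C is H = 0.20·C.
Candidates are each tier's EOQ (if it falls in that tier) and each price-break quantity.
EOQ at €178.00 = 222.1 (feasible in tier 1): TC = 3,340×€178.00 + (3,340/222.1)×263 + (222.1/2)×0.20×€178.00 = €602,428.45.
EOQ at €158.70 = 235.3 < 260, so use break Q=260: TC = 3,340×€158.70 + (3,340/260.0)×263 + (260.0/2)×0.20×€158.70 = €537,562.74.
EOQ at €156.50 = 236.9 < 1300, so use break Q=1300: TC = 3,340×€156.50 + (3,340/1300.0)×263 + (1300.0/2)×0.20×€156.50 = €543,730.71.
Lowest total cost among the candidates is at Q = 260.0.

TC* ≈ €537,563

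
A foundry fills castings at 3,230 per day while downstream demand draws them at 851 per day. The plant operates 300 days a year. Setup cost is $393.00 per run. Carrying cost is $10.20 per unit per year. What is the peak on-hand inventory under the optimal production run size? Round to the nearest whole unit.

Annual demand D = 851 × 300 = 255,300.
Production build-up factor (1 − d/p) = 1 − 851/3,230 = 0.7365.
Q* = √(2DS / (H(1 − d/p))) = √(2 × 255,300 × 393 / (10.2 × 0.7365)).
= √(200,665,800 / 7.5126) ≈ 5168.216.
Maximum inventory = Q*(1 − d/p) = 5168.216 × 0.7365 ≈ 3806.559.

I_max ≈ 3,807 castings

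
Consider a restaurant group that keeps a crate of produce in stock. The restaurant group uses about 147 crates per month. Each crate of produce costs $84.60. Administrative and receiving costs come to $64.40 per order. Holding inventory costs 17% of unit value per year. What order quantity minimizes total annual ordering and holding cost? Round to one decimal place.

Q* ≈ 125.7 crates

Annual demand D = 147 × 12 = 1,764.
Holding cost H = 0.17 × $84.60 = $14.3820 per unit per year.
EOQ = √(2DS / H) = √(2 × 1,764 × 64.4 / 14.382).
= √(227,203.2 / 14.382) = √15,797.7472 ≈ 125.689.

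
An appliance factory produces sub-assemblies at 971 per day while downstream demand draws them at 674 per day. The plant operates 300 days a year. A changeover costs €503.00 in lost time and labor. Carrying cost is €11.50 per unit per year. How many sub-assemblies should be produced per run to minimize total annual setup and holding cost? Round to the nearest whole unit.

Annual demand D = 674 × 300 = 202,200.
Production build-up factor (1 − d/p) = 1 − 674/971 = 0.3059.
Q* = √(2DS / (H(1 − d/p))) = √(2 × 202,200 × 503 / (11.5 × 0.3059)).
= √(203,413,200 / 3.5175) ≈ 7604.524.

Q* ≈ 7,605 sub-assemblies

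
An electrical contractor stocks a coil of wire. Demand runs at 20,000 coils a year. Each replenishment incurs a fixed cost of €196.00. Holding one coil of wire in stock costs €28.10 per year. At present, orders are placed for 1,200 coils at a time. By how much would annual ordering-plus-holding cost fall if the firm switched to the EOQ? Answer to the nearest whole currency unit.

EOQ = √(2DS/H) = √(2 × 20,000 × 196 / 28.1) ≈ 528.21.
Cost at Q* = (D/Q*)S + (Q*/2)H = √(2DSH) ≈ €14,842.64.
Cost at Q = 1,200: (20,000/1,200)×196 + (1,200/2)×28.1 = €3,266.67 + €16,860.00 = €20,126.67.
Excess = €20,126.67 − €14,842.64 = €5,284.03.

Extra cost ≈ €5,284 per year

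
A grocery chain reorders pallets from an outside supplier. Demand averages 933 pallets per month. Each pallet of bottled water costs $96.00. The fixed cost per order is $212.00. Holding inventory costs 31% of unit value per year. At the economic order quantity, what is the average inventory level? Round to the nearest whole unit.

Annual demand D = 933 × 12 = 11,196.
Holding cost H = 0.31 × $96.00 = $29.7600 per unit per year.
The optimal lot size = √(2DS/H) = √(2 × 11,196 × 212 / 29.76) ≈ 399.39.
Average inventory = Q*/2 ≈ 399.39 / 2 = 199.695.

Average inventory ≈ 200 pallets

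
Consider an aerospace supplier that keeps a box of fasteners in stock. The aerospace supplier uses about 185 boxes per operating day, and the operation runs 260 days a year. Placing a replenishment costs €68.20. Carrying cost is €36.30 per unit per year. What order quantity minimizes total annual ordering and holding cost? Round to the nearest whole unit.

Q* ≈ 425 boxes

Annual demand D = 185 × 260 = 48,100.
EOQ = √(2DS / H) = √(2 × 48,100 × 68.2 / 36.3).
= √(6,560,840 / 36.3) = √180,739.3939 ≈ 425.135.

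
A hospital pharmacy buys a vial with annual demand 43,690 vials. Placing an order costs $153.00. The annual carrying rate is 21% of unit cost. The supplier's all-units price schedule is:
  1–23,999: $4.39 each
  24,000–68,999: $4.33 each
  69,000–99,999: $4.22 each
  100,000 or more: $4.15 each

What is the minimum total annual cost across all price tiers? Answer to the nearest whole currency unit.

Holding cost per unit per year at price C is H = 0.21·C.
Candidates are each tier's EOQ (if it falls in that tier) and each price-break quantity.
EOQ at $4.39 = 3808.1 (feasible in tier 1): TC = 43,690×$4.39 + (43,690/3808.1)×153 + (3808.1/2)×0.21×$4.39 = $195,309.80.
EOQ at $4.33 = 3834.4 < 24000, so use break Q=24000: TC = 43,690×$4.33 + (43,690/24000.0)×153 + (24000.0/2)×0.21×$4.33 = $200,367.82.
EOQ at $4.22 = 3884.1 < 69000, so use break Q=69000: TC = 43,690×$4.22 + (43,690/69000.0)×153 + (69000.0/2)×0.21×$4.22 = $215,042.58.
EOQ at $4.15 = 3916.7 < 100000, so use break Q=100000: TC = 43,690×$4.15 + (43,690/100000.0)×153 + (100000.0/2)×0.21×$4.15 = $224,955.35.
Lowest total cost among the candidates is at Q = 3808.1.

TC* ≈ $195,310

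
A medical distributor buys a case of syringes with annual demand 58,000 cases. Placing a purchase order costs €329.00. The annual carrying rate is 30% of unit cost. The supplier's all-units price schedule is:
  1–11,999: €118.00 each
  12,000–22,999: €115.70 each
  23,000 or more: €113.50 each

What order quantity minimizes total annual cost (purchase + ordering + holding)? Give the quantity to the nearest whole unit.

Q* ≈ 1,038 cases

Holding cost per unit per year at price C is H = 0.30·C.
Evaluate total cost at each tier's feasible EOQ or, if the EOQ is below the tier, at the tier's minimum quantity.
EOQ at €118.00 = 1038.3 (feasible in tier 1): TC = 58,000×€118.00 + (58,000/1038.3)×329 + (1038.3/2)×0.30×€118.00 = €6,880,756.03.
EOQ at €115.70 = 1048.6 < 12000, so use break Q=12000: TC = 58,000×€115.70 + (58,000/12000.0)×329 + (12000.0/2)×0.30×€115.70 = €6,920,450.17.
EOQ at €113.50 = 1058.7 < 23000, so use break Q=23000: TC = 58,000×€113.50 + (58,000/23000.0)×329 + (23000.0/2)×0.30×€113.50 = €6,975,404.65.
Lowest total cost is €6,880,756.03 at Q = 1038.3.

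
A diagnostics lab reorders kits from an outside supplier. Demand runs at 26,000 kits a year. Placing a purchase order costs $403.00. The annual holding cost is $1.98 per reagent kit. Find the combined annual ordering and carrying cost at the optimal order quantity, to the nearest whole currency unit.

TC* ≈ $6,441

Q* = √(2DS/H) = √(2 × 26,000 × 403 / 1.98) ≈ 3253.28.
At Q*, ordering cost (D/Q*)S equals holding cost (Q*/2)H, each = √(DSH/2).
Minimum total = √(2DSH) = √(2 × 26,000 × 403 × 1.98) ≈ 6441.497.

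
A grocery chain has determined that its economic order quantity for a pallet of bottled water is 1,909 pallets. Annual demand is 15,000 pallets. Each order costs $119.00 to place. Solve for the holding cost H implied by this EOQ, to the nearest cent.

The basic EOQ model gives Q* = √(2DS/H); rearrange for the unknown.
From Q* = √(2DS/H): H = 2DS / Q*² = 2 × 15,000 × 119 / 1,909² = 0.9796.

H ≈ $0.98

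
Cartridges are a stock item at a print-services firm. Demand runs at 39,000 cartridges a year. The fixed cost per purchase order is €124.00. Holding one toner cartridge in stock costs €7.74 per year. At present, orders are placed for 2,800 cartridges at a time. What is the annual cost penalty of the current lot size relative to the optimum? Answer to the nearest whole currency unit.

Extra cost ≈ €3,911 per year

EOQ = √(2DS/H) = √(2 × 39,000 × 124 / 7.74) ≈ 1117.86.
Cost at Q* = (D/Q*)S + (Q*/2)H = √(2DSH) ≈ €8,652.24.
Cost at Q = 2,800: (39,000/2,800)×124 + (2,800/2)×7.74 = €1,727.14 + €10,836.00 = €12,563.14.
Excess = €12,563.14 − €8,652.24 = €3,910.90.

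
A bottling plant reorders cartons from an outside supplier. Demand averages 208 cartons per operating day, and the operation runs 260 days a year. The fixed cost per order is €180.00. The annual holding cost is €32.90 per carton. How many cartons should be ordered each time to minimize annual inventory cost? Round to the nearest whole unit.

Annual demand D = 208 × 260 = 54,080.
EOQ = √(2DS / H) = √(2 × 54,080 × 180 / 32.9).
= √(19,468,800 / 32.9) = √591,756.8389 ≈ 769.257.

Q* ≈ 769 cartons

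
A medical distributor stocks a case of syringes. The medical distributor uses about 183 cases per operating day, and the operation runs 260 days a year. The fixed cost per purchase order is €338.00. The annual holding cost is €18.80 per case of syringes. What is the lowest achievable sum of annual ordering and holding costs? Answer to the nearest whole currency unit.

Annual demand D = 183 × 260 = 47,580.
Q* = √(2DS/H) = √(2 × 47,580 × 338 / 18.8) ≈ 1308.00.
At the optimum the two cost components are equal, so total cost = 2·(Q*/2)H = Q*·H.
Minimum total = √(2DSH) = √(2 × 47,580 × 338 × 18.8) ≈ 24590.338.

TC* ≈ €24,590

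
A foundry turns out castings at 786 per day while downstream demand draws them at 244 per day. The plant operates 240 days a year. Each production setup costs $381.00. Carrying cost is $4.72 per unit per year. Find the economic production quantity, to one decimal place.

Q* ≈ 3,702.7 castings

Annual demand D = 244 × 240 = 58,560.
Production build-up factor (1 − d/p) = 1 − 244/786 = 0.6896.
Q* = √(2DS / (H(1 − d/p))) = √(2 × 58,560 × 381 / (4.72 × 0.6896)).
= √(44,622,720 / 3.2548) ≈ 3702.701.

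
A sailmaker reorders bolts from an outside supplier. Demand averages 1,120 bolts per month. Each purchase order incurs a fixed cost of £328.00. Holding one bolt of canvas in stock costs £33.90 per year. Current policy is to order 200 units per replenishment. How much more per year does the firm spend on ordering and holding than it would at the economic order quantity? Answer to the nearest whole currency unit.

Extra cost ≈ £8,143 per year

Annual demand D = 1,120 × 12 = 13,440.
EOQ = √(2DS/H) = √(2 × 13,440 × 328 / 33.9) ≈ 509.98.
Cost at Q* = (D/Q*)S + (Q*/2)H = √(2DSH) ≈ £17,288.26.
Cost at Q = 200: (13,440/200)×328 + (200/2)×33.9 = £22,041.60 + £3,390.00 = £25,431.60.
Excess = £25,431.60 − £17,288.26 = £8,143.34.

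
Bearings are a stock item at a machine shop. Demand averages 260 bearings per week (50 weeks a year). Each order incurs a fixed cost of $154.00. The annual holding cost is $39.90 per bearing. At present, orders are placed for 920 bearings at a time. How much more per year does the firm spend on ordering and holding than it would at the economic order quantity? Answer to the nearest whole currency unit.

Extra cost ≈ $7,890 per year

Annual demand D = 260 × 50 = 13,000.
EOQ = √(2DS/H) = √(2 × 13,000 × 154 / 39.9) ≈ 316.78.
Cost at Q* = (D/Q*)S + (Q*/2)H = √(2DSH) ≈ $12,639.60.
Cost at Q = 920: (13,000/920)×154 + (920/2)×39.9 = $2,176.09 + $18,354.00 = $20,530.09.
Excess = $20,530.09 − $12,639.60 = $7,890.48.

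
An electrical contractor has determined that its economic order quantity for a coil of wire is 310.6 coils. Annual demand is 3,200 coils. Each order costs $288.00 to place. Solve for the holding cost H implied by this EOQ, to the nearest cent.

H ≈ $19.11

The basic EOQ model gives Q* = √(2DS/H); rearrange for the unknown.
From Q* = √(2DS/H): H = 2DS / Q*² = 2 × 3,200 × 288 / 310.6² = 19.1060.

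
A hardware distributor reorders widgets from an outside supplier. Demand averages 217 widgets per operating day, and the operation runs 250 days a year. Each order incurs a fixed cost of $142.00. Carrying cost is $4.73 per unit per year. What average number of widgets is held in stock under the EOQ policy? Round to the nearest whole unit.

Annual demand D = 217 × 250 = 54,250.
The optimal lot size = √(2DS/H) = √(2 × 54,250 × 142 / 4.73) ≈ 1804.80.
Average inventory = Q*/2 ≈ 1804.80 / 2 = 902.399.

Average inventory ≈ 902 widgets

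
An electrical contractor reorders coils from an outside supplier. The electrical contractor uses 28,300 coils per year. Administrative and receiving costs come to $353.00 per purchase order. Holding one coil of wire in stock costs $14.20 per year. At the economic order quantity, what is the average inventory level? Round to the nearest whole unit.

EOQ = √(2DS/H) = √(2 × 28,300 × 353 / 14.2) ≈ 1186.18.
Average inventory = Q*/2 ≈ 1186.18 / 2 = 593.091.

Average inventory ≈ 593 coils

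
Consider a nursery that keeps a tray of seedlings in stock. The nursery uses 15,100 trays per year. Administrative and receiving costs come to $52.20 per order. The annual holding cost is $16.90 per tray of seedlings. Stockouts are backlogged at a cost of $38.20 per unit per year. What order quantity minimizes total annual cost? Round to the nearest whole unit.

Q* ≈ 367 trays

With planned backorders, Q* = √(2DS/H) · √((H+B)/B).
√(2DS/H) = √(2 × 15,100 × 52.2 / 16.9) = 305.419.
√((H+B)/B) = √((16.9+38.2)/38.2) = 1.2010.
Q* ≈ 366.809.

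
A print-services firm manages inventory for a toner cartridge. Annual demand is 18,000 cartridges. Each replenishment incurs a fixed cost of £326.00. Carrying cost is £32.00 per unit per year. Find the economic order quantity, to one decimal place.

EOQ = √(2DS / H) = √(2 × 18,000 × 326 / 32).
= √(11,736,000 / 32) = √366,750 ≈ 605.599.

Q* ≈ 605.6 cartridges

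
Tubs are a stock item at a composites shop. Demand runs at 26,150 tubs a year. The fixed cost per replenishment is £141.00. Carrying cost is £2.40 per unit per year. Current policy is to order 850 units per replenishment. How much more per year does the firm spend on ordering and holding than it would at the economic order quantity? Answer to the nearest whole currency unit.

EOQ = √(2DS/H) = √(2 × 26,150 × 141 / 2.4) ≈ 1752.89.
Cost at Q* = (D/Q*)S + (Q*/2)H = √(2DSH) ≈ £4,206.94.
Cost at Q = 850: (26,150/850)×141 + (850/2)×2.4 = £4,337.82 + £1,020.00 = £5,357.82.
Excess = £5,357.82 − £4,206.94 = £1,150.89.

Extra cost ≈ £1,151 per year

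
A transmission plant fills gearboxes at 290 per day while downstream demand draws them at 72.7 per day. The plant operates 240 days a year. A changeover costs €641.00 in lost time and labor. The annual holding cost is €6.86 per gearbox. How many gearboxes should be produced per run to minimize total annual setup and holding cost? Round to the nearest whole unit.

Q* ≈ 2,086 gearboxes

Annual demand D = 72.7 × 240 = 17,448.
Production build-up factor (1 − d/p) = 1 − 72.7/290 = 0.7493.
Q* = √(2DS / (H(1 − d/p))) = √(2 × 17,448 × 641 / (6.86 × 0.7493)).
= √(22,368,336 / 5.1403) ≈ 2086.046.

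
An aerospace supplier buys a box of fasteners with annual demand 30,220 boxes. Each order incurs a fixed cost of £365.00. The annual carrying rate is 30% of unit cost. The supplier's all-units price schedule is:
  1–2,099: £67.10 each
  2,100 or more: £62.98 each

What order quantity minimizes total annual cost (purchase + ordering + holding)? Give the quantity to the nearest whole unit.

Q* ≈ 2,100 boxes

Holding cost per unit per year at price C is H = 0.30·C.
Evaluate total cost at each tier's feasible EOQ or, if the EOQ is below the tier, at the tier's minimum quantity.
EOQ at £67.10 = 1046.9 (feasible in tier 1): TC = 30,220×£67.10 + (30,220/1046.9)×365 + (1046.9/2)×0.30×£67.10 = £2,048,835.20.
EOQ at £62.98 = 1080.6 < 2100, so use break Q=2100: TC = 30,220×£62.98 + (30,220/2100.0)×365 + (2100.0/2)×0.30×£62.98 = £1,928,346.82.
Lowest total cost is £1,928,346.82 at Q = 2100.0.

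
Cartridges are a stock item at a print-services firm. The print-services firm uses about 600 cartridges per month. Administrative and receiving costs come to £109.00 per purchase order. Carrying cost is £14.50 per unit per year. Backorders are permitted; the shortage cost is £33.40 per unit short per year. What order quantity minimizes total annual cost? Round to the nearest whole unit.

Q* ≈ 394 cartridges

Annual demand D = 600 × 12 = 7,200.
With planned backorders, Q* = √(2DS/H) · √((H+B)/B).
√(2DS/H) = √(2 × 7,200 × 109 / 14.5) = 329.011.
√((H+B)/B) = √((14.5+33.4)/33.4) = 1.1976.
Q* ≈ 394.008.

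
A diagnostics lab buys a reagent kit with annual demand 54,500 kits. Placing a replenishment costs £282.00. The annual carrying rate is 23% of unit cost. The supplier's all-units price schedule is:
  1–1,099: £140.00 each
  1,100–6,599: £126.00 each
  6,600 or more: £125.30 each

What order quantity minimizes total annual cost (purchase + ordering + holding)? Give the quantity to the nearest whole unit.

Holding cost per unit per year at price C is H = 0.23·C.
Evaluate total cost at each tier's feasible EOQ or, if the EOQ is below the tier, at the tier's minimum quantity.
EOQ at £140.00 = 977.0 (feasible in tier 1): TC = 54,500×£140.00 + (54,500/977.0)×282 + (977.0/2)×0.23×£140.00 = £7,661,460.51.
EOQ at £126.00 = 1029.9 < 1100, so use break Q=1100: TC = 54,500×£126.00 + (54,500/1100.0)×282 + (1100.0/2)×0.23×£126.00 = £6,896,910.82.
EOQ at £125.30 = 1032.8 < 6600, so use break Q=6600: TC = 54,500×£125.30 + (54,500/6600.0)×282 + (6600.0/2)×0.23×£125.30 = £6,926,281.34.
Lowest total cost is £6,896,910.82 at Q = 1100.0.

Q* ≈ 1,100 kits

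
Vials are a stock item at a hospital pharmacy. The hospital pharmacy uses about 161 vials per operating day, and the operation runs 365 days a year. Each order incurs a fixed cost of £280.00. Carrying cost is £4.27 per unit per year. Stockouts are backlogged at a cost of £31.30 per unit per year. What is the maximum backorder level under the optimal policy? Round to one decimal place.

S* ≈ 355.3 vials

Annual demand D = 161 × 365 = 58,765.
With planned backorders, Q* = √(2DS/H) · √((H+B)/B).
√(2DS/H) = √(2 × 58,765 × 280 / 4.27) = 2776.128.
√((H+B)/B) = √((4.27+31.3)/31.3) = 1.0660.
Q* ≈ 2959.438.
S* = Q* · H/(H+B) = 2959.438 × 4.27/35.57 ≈ 355.266.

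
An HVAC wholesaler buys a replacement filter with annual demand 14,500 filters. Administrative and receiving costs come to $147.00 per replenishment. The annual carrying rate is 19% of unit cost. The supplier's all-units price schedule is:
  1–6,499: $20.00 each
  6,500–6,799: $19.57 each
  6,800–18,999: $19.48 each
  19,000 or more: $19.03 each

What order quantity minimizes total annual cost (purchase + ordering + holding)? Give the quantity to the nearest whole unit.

Q* ≈ 1,059 filters

Holding cost per unit per year at price C is H = 0.19·C.
For each price level, check whether its EOQ is feasible; otherwise the best quantity at that price is the breakpoint.
EOQ at $20.00 = 1059.2 (feasible in tier 1): TC = 14,500×$20.00 + (14,500/1059.2)×147 + (1059.2/2)×0.19×$20.00 = $294,024.85.
EOQ at $19.57 = 1070.7 < 6500, so use break Q=6500: TC = 14,500×$19.57 + (14,500/6500.0)×147 + (6500.0/2)×0.19×$19.57 = $296,177.40.
EOQ at $19.48 = 1073.2 < 6800, so use break Q=6800: TC = 14,500×$19.48 + (14,500/6800.0)×147 + (6800.0/2)×0.19×$19.48 = $295,357.54.
EOQ at $19.03 = 1085.8 < 19000, so use break Q=19000: TC = 14,500×$19.03 + (14,500/19000.0)×147 + (19000.0/2)×0.19×$19.03 = $310,396.33.
Lowest total cost is $294,024.85 at Q = 1059.2.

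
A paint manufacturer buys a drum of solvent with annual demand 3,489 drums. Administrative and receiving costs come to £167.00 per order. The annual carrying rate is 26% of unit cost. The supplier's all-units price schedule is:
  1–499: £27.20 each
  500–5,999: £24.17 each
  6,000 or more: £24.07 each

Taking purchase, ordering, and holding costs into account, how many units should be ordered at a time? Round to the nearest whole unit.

Q* ≈ 500 drums

Holding cost per unit per year at price C is H = 0.26·C.
Candidates are each tier's EOQ (if it falls in that tier) and each price-break quantity.
EOQ at £27.20 = 405.9 (feasible in tier 1): TC = 3,489×£27.20 + (3,489/405.9)×167 + (405.9/2)×0.26×£27.20 = £97,771.55.
EOQ at £24.17 = 430.6 < 500, so use break Q=500: TC = 3,489×£24.17 + (3,489/500.0)×167 + (500.0/2)×0.26×£24.17 = £87,065.51.
EOQ at £24.07 = 431.5 < 6000, so use break Q=6000: TC = 3,489×£24.07 + (3,489/6000.0)×167 + (6000.0/2)×0.26×£24.07 = £102,851.94.
Lowest total cost is £87,065.51 at Q = 500.0.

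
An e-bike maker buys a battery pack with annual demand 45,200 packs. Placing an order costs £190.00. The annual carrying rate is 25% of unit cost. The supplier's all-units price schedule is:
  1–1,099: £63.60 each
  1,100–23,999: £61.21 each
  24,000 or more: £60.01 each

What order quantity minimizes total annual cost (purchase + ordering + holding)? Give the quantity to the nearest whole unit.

Q* ≈ 1,100 packs

Holding cost per unit per year at price C is H = 0.25·C.
Evaluate total cost at each tier's feasible EOQ or, if the EOQ is below the tier, at the tier's minimum quantity.
EOQ at £63.60 = 1039.4 (feasible in tier 1): TC = 45,200×£63.60 + (45,200/1039.4)×190 + (1039.4/2)×0.25×£63.60 = £2,891,245.69.
EOQ at £61.21 = 1059.4 < 1100, so use break Q=1100: TC = 45,200×£61.21 + (45,200/1100.0)×190 + (1100.0/2)×0.25×£61.21 = £2,782,915.65.
EOQ at £60.01 = 1070.0 < 24000, so use break Q=24000: TC = 45,200×£60.01 + (45,200/24000.0)×190 + (24000.0/2)×0.25×£60.01 = £2,892,839.83.
Lowest total cost is £2,782,915.65 at Q = 1100.0.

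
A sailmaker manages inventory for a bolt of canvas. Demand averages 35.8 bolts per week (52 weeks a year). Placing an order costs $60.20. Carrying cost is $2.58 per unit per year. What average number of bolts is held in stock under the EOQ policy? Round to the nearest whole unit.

Annual demand D = 35.8 × 52 = 1,861.6.
EOQ = √(2DS/H) = √(2 × 1,861.6 × 60.2 / 2.58) ≈ 294.75.
Average inventory = Q*/2 ≈ 294.75 / 2 = 147.373.

Average inventory ≈ 147 bolts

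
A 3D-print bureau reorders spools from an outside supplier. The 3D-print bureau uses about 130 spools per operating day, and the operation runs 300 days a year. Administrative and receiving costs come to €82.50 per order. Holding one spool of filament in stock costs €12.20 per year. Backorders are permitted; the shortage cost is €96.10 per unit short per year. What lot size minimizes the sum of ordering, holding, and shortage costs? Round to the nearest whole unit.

Q* ≈ 771 spools

Annual demand D = 130 × 300 = 39,000.
With planned backorders, Q* = √(2DS/H) · √((H+B)/B).
√(2DS/H) = √(2 × 39,000 × 82.5 / 12.2) = 726.264.
√((H+B)/B) = √((12.2+96.1)/96.1) = 1.0616.
Q* ≈ 770.987.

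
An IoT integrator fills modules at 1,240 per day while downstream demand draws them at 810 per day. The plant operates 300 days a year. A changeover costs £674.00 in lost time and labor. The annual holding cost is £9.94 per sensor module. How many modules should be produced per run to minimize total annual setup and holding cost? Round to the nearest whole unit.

Annual demand D = 810 × 300 = 243,000.
Production build-up factor (1 − d/p) = 1 − 810/1,240 = 0.3468.
Q* = √(2DS / (H(1 − d/p))) = √(2 × 243,000 × 674 / (9.94 × 0.3468)).
= √(327,564,000 / 3.4469) ≈ 9748.359.

Q* ≈ 9,748 modules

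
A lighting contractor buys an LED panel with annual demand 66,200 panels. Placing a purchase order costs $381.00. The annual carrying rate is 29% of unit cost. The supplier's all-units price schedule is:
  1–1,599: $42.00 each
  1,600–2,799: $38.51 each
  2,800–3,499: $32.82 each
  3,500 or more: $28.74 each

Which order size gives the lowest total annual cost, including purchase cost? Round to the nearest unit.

Holding cost per unit per year at price C is H = 0.29·C.
Evaluate total cost at each tier's feasible EOQ or, if the EOQ is below the tier, at the tier's minimum quantity.
Tier 1 ($42.00): EOQ = 2035.1 exceeds tier's upper bound 1599, so this tier is dominated.
EOQ at $38.51 = 2125.3 (feasible in tier 2): TC = 66,200×$38.51 + (66,200/2125.3)×381 + (2125.3/2)×0.29×$38.51 = $2,573,097.16.
EOQ at $32.82 = 2302.2 < 2800, so use break Q=2800: TC = 66,200×$32.82 + (66,200/2800.0)×381 + (2800.0/2)×0.29×$32.82 = $2,195,016.85.
EOQ at $28.74 = 2460.2 < 3500, so use break Q=3500: TC = 66,200×$28.74 + (66,200/3500.0)×381 + (3500.0/2)×0.29×$28.74 = $1,924,379.89.
Lowest total cost is $1,924,379.89 at Q = 3500.0.

Q* ≈ 3,500 panels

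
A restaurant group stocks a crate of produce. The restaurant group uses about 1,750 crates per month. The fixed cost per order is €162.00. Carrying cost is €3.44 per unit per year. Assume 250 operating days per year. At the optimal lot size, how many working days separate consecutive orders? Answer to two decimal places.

T ≈ 16.74 days

Annual demand D = 1,750 × 12 = 21,000.
EOQ = √(2DS/H) = √(2 × 21,000 × 162 / 3.44) ≈ 1406.38.
Cycle time = Q*/D × 250 = 1406.38 / 21,000 × 250 ≈ 16.743 days.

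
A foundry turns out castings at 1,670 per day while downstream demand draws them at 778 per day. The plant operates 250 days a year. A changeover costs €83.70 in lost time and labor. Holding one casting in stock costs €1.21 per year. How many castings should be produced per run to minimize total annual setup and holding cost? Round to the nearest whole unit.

Q* ≈ 7,098 castings

Annual demand D = 778 × 250 = 194,500.
Production build-up factor (1 − d/p) = 1 − 778/1,670 = 0.5341.
Q* = √(2DS / (H(1 − d/p))) = √(2 × 194,500 × 83.7 / (1.21 × 0.5341)).
= √(32,559,300 / 0.6463) ≈ 7097.749.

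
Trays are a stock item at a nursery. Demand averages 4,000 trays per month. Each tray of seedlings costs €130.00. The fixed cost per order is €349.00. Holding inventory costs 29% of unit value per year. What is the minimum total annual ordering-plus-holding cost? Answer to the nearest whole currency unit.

Annual demand D = 4,000 × 12 = 48,000.
Holding cost H = 0.29 × €130.00 = €37.7000 per unit per year.
Q* = √(2DS/H) = √(2 × 48,000 × 349 / 37.7) ≈ 942.71.
At the optimum the two cost components are equal, so total cost = 2·(Q*/2)H = Q*·H.
Minimum total = √(2DSH) = √(2 × 48,000 × 349 × 37.7) ≈ 35540.129.

TC* ≈ €35,540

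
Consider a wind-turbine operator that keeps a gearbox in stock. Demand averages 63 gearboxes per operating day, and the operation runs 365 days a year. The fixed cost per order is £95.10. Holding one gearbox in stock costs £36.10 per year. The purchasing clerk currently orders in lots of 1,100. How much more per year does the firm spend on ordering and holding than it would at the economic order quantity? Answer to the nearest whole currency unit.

Extra cost ≈ £9,278 per year

Annual demand D = 63 × 365 = 22,995.
EOQ = √(2DS/H) = √(2 × 22,995 × 95.1 / 36.1) ≈ 348.07.
Cost at Q* = (D/Q*)S + (Q*/2)H = √(2DSH) ≈ £12,565.38.
Cost at Q = 1,100: (22,995/1,100)×95.1 + (1,100/2)×36.1 = £1,988.02 + £19,855.00 = £21,843.02.
Excess = £21,843.02 − £12,565.38 = £9,277.64.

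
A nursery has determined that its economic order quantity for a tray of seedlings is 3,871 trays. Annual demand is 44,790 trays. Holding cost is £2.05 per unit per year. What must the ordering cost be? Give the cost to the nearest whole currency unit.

S ≈ £343

Invert the EOQ relation Q*² = 2DS/H.
From Q* = √(2DS/H): S = Q*²H / (2D) = 3,871² × 2.05 / (2 × 44,790) = 342.9171.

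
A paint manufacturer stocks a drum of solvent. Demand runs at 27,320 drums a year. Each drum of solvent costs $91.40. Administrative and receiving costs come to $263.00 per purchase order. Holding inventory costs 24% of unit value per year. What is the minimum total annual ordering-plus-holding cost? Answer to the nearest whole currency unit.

TC* ≈ $17,755

Holding cost H = 0.24 × $91.40 = $21.9360 per unit per year.
EOQ = √(2DS/H) = √(2 × 27,320 × 263 / 21.936) ≈ 809.38.
At Q*, ordering cost (D/Q*)S equals holding cost (Q*/2)H, each = √(DSH/2).
Minimum total = √(2DSH) = √(2 × 27,320 × 263 × 21.936) ≈ 17754.643.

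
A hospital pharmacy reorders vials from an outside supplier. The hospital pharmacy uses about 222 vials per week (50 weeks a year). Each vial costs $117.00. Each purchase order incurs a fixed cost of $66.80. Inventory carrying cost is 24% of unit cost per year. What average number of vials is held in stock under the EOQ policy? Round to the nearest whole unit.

Average inventory ≈ 115 vials

Annual demand D = 222 × 50 = 11,100.
Holding cost H = 0.24 × $117.00 = $28.0800 per unit per year.
The optimal lot size = √(2DS/H) = √(2 × 11,100 × 66.8 / 28.08) ≈ 229.81.
Average inventory = Q*/2 ≈ 229.81 / 2 = 114.904.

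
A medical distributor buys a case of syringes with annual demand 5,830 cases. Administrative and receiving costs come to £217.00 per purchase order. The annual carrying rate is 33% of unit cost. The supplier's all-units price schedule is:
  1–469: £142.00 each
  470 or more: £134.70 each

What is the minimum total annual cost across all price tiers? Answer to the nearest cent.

Holding cost per unit per year at price C is H = 0.33·C.
Evaluate total cost at each tier's feasible EOQ or, if the EOQ is below the tier, at the tier's minimum quantity.
EOQ at £142.00 = 232.4 (feasible in tier 1): TC = 5,830×£142.00 + (5,830/232.4)×217 + (232.4/2)×0.33×£142.00 = £838,748.81.
EOQ at £134.70 = 238.6 < 470, so use break Q=470: TC = 5,830×£134.70 + (5,830/470.0)×217 + (470.0/2)×0.33×£134.70 = £798,438.71.
Lowest total cost among the candidates is at Q = 470.0.

TC* ≈ £798,438.71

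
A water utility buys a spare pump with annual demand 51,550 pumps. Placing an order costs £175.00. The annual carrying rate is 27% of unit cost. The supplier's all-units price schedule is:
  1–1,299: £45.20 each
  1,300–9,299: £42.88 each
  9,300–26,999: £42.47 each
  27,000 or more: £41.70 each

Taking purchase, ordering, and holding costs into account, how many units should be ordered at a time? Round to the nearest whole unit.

Q* ≈ 1,300 pumps

Holding cost per unit per year at price C is H = 0.27·C.
For each price level, check whether its EOQ is feasible; otherwise the best quantity at that price is the breakpoint.
EOQ at £45.20 = 1215.9 (feasible in tier 1): TC = 51,550×£45.20 + (51,550/1215.9)×175 + (1215.9/2)×0.27×£45.20 = £2,344,898.82.
EOQ at £42.88 = 1248.4 < 1300, so use break Q=1300: TC = 51,550×£42.88 + (51,550/1300.0)×175 + (1300.0/2)×0.27×£42.88 = £2,224,928.86.
EOQ at £42.47 = 1254.4 < 9300, so use break Q=9300: TC = 51,550×£42.47 + (51,550/9300.0)×175 + (9300.0/2)×0.27×£42.47 = £2,243,619.61.
EOQ at £41.70 = 1265.9 < 27000, so use break Q=27000: TC = 51,550×£41.70 + (51,550/27000.0)×175 + (27000.0/2)×0.27×£41.70 = £2,301,965.62.
Lowest total cost is £2,224,928.86 at Q = 1300.0.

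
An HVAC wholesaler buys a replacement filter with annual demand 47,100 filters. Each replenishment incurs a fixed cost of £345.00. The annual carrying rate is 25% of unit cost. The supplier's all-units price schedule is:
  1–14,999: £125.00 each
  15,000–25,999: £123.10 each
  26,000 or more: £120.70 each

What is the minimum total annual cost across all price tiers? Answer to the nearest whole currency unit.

TC* ≈ £5,919,368

Holding cost per unit per year at price C is H = 0.25·C.
Candidates are each tier's EOQ (if it falls in that tier) and each price-break quantity.
EOQ at £125.00 = 1019.8 (feasible in tier 1): TC = 47,100×£125.00 + (47,100/1019.8)×345 + (1019.8/2)×0.25×£125.00 = £5,919,368.38.
EOQ at £123.10 = 1027.6 < 15000, so use break Q=15000: TC = 47,100×£123.10 + (47,100/15000.0)×345 + (15000.0/2)×0.25×£123.10 = £6,029,905.80.
EOQ at £120.70 = 1037.8 < 26000, so use break Q=26000: TC = 47,100×£120.70 + (47,100/26000.0)×345 + (26000.0/2)×0.25×£120.70 = £6,077,869.98.
Lowest total cost among the candidates is at Q = 1019.8.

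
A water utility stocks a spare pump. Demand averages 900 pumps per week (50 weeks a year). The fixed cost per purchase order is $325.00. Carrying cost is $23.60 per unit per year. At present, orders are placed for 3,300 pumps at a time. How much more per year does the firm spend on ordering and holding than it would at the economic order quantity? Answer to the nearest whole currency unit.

Extra cost ≈ $17,098 per year

Annual demand D = 900 × 50 = 45,000.
EOQ = √(2DS/H) = √(2 × 45,000 × 325 / 23.6) ≈ 1113.29.
Cost at Q* = (D/Q*)S + (Q*/2)H = √(2DSH) ≈ $26,273.56.
Cost at Q = 3,300: (45,000/3,300)×325 + (3,300/2)×23.6 = $4,431.82 + $38,940.00 = $43,371.82.
Excess = $43,371.82 − $26,273.56 = $17,098.26.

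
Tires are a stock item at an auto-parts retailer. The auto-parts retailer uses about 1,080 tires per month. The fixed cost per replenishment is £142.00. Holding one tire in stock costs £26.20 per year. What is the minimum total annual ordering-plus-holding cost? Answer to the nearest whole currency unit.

Annual demand D = 1,080 × 12 = 12,960.
The optimal lot size = √(2DS/H) = √(2 × 12,960 × 142 / 26.2) ≈ 374.81.
At Q*, ordering cost (D/Q*)S equals holding cost (Q*/2)H, each = √(DSH/2).
Minimum total = √(2DSH) = √(2 × 12,960 × 142 × 26.2) ≈ 9820.019.

TC* ≈ £9,820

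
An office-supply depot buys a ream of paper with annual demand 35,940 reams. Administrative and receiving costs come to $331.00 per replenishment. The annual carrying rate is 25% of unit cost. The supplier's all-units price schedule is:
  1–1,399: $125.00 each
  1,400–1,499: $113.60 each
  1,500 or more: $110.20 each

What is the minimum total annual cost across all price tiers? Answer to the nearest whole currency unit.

Holding cost per unit per year at price C is H = 0.25·C.
For each price level, check whether its EOQ is feasible; otherwise the best quantity at that price is the breakpoint.
EOQ at $125.00 = 872.6 (feasible in tier 1): TC = 35,940×$125.00 + (35,940/872.6)×331 + (872.6/2)×0.25×$125.00 = $4,519,767.36.
EOQ at $113.60 = 915.3 < 1400, so use break Q=1400: TC = 35,940×$113.60 + (35,940/1400.0)×331 + (1400.0/2)×0.25×$113.60 = $4,111,161.24.
EOQ at $110.20 = 929.3 < 1500, so use break Q=1500: TC = 35,940×$110.20 + (35,940/1500.0)×331 + (1500.0/2)×0.25×$110.20 = $3,989,181.26.
Lowest total cost among the candidates is at Q = 1500.0.

TC* ≈ $3,989,181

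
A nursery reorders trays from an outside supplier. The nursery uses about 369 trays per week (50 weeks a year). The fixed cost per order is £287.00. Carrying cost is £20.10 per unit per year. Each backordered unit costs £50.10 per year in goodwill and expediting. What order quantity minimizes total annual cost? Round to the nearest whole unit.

Annual demand D = 369 × 50 = 18,450.
With planned backorders, Q* = √(2DS/H) · √((H+B)/B).
√(2DS/H) = √(2 × 18,450 × 287 / 20.1) = 725.865.
√((H+B)/B) = √((20.1+50.1)/50.1) = 1.1837.
Q* ≈ 859.223.

Q* ≈ 859 trays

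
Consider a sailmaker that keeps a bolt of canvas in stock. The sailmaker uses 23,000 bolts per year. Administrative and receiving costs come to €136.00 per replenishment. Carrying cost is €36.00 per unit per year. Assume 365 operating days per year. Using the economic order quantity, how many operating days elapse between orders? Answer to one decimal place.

EOQ = √(2DS/H) = √(2 × 23,000 × 136 / 36) ≈ 416.87.
Cycle time = Q*/D × 365 = 416.87 / 23,000 × 365 ≈ 6.615 days.

T ≈ 6.6 days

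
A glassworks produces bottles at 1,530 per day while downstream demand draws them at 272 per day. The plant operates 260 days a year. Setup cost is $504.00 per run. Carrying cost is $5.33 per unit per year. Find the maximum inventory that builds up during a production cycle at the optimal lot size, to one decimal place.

I_max ≈ 3,316.1 bottles

Annual demand D = 272 × 260 = 70,720.
Production build-up factor (1 − d/p) = 1 − 272/1,530 = 0.8222.
Q* = √(2DS / (H(1 − d/p))) = √(2 × 70,720 × 504 / (5.33 × 0.8222)).
= √(71,285,760 / 4.3824) ≈ 4033.139.
Maximum inventory = Q*(1 − d/p) = 4033.139 × 0.8222 ≈ 3316.136.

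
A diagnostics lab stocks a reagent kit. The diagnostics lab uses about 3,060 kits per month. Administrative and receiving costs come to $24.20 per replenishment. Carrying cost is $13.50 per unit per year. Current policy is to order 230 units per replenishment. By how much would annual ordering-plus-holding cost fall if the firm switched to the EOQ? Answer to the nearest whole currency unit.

Annual demand D = 3,060 × 12 = 36,720.
EOQ = √(2DS/H) = √(2 × 36,720 × 24.2 / 13.5) ≈ 362.83.
Cost at Q* = (D/Q*)S + (Q*/2)H = √(2DSH) ≈ $4,898.25.
Cost at Q = 230: (36,720/230)×24.2 + (230/2)×13.5 = $3,863.58 + $1,552.50 = $5,416.08.
Excess = $5,416.08 − $4,898.25 = $517.83.

Extra cost ≈ $518 per year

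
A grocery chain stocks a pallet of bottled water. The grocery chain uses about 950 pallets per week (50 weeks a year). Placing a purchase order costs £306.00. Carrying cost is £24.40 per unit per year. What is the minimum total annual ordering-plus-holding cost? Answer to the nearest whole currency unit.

Annual demand D = 950 × 50 = 47,500.
Q* = √(2DS/H) = √(2 × 47,500 × 306 / 24.4) ≈ 1091.51.
At Q*, ordering cost (D/Q*)S equals holding cost (Q*/2)H, each = √(DSH/2).
Minimum total = √(2DSH) = √(2 × 47,500 × 306 × 24.4) ≈ 26632.837.

TC* ≈ £26,633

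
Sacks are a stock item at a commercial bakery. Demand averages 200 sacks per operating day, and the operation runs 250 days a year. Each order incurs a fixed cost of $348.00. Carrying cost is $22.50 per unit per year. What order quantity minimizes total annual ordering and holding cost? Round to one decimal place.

Q* ≈ 1,243.7 sacks

Annual demand D = 200 × 250 = 50,000.
EOQ = √(2DS / H) = √(2 × 50,000 × 348 / 22.5).
= √(34,800,000 / 22.5) = √1,546,666.6667 ≈ 1243.651.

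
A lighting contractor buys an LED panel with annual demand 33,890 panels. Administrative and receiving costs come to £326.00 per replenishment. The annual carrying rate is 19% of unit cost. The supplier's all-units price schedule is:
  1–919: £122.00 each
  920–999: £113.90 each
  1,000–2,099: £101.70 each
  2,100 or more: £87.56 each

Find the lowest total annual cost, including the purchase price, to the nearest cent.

Holding cost per unit per year at price C is H = 0.19·C.
Evaluate total cost at each tier's feasible EOQ or, if the EOQ is below the tier, at the tier's minimum quantity.
Tier 1 (£122.00): EOQ = 976.3 exceeds tier's upper bound 919, so this tier is dominated.
Tier 2 (£113.90): EOQ = 1010.5 exceeds tier's upper bound 999, so this tier is dominated.
EOQ at £101.70 = 1069.4 (feasible in tier 3): TC = 33,890×£101.70 + (33,890/1069.4)×326 + (1069.4/2)×0.19×£101.70 = £3,467,276.17.
EOQ at £87.56 = 1152.5 < 2100, so use break Q=2100: TC = 33,890×£87.56 + (33,890/2100.0)×326 + (2100.0/2)×0.19×£87.56 = £2,990,137.64.
Lowest total cost among the candidates is at Q = 2100.0.

TC* ≈ £2,990,137.64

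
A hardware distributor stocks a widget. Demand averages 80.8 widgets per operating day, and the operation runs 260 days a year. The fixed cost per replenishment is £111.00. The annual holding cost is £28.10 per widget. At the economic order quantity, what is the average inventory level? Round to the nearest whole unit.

Annual demand D = 80.8 × 260 = 21,008.
Q* = √(2DS/H) = √(2 × 21,008 × 111 / 28.1) ≈ 407.39.
Average inventory = Q*/2 ≈ 407.39 / 2 = 203.697.

Average inventory ≈ 204 widgets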